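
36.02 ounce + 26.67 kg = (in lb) 61.05. Check: 1 ounce = 0.028349523 kg, so 36.02 ounce = 36.02 * 0.028349523 = 1.0211498 kg. 26.67 kg is already in kg. Sum: 1.0211498 + 26.67 = 27.69115 kg. 1 lb = 0.45359237 kg, so 27.69115 kg = 27.69115 / 0.45359237 = 61.048535 lb ≈ 61.05 lb (4 s.f.).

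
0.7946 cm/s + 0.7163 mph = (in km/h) 1.181. Check: 1 cm/s = 0.01 m/s, so 0.7946 cm/s = 0.7946 * 0.01 = 0.007946 m/s. 1 mph = 0.44704 m/s, so 0.7163 mph = 0.7163 * 0.44704 = 0.32021475 m/s. Sum: 0.007946 + 0.32021475 = 0.32816075 m/s. 1 km/h = 0.27777778 m/s, so 0.32816075 m/s = 0.32816075 / 0.27777778 = 1.1813787 km/h ≈ 1.181 km/h (4 s.f.).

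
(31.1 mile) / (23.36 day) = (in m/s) 1 mile = 1609.344 m, so 31.1 mile = 31.1 * 1609.344 = 50050.598 m. 1 day = 86400 s, so 23.36 day = 23.36 * 86400 = 2018304 s. Combine: 50050.598 m / 2018304 s = 0.024798345 m/s. Result: 0.024798345 m/s ≈ 0.0248 m/s (4 s.f.). Final answer: 0.0248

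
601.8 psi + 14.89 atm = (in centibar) 1 psi = 6894.7573 Pa, so 601.8 psi = 601.8 * 6894.7573 = 4149264.9 Pa. 1 atm = 101325 Pa, so 14.89 atm = 14.89 * 101325 = 1508729.2 Pa. Sum: 4149264.9 + 1508729.2 = 5657994.2 Pa. 1 centibar = 1000 Pa, so 5657994.2 Pa = 5657994.2 / 1000 = 5657.9942 centibar ≈ 5658 centibar (4 s.f.). Final answer: 5658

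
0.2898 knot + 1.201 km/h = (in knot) 0.9383. Check: 1 knot = 0.51444444 m/s, so 0.2898 knot = 0.2898 * 0.51444444 = 0.149086 m/s. 1 km/h = 0.27777778 m/s, so 1.201 km/h = 1.201 * 0.27777778 = 0.33361111 m/s. Sum: 0.149086 + 0.33361111 = 0.48269711 m/s. 1 knot = 0.51444444 m/s, so 0.48269711 m/s = 0.48269711 / 0.51444444 = 0.93828812 knot ≈ 0.9383 knot (4 s.f.).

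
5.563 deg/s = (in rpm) 0.9272. Check: 1 deg/s = 0.017453293 rad/s, so 5.563 deg/s = 5.563 * 0.017453293 = 0.097092666 rad/s. 1 rpm = 0.10471976 rad/s, so 0.097092666 rad/s = 0.097092666 / 0.10471976 = 0.92716667 rpm ≈ 0.9272 rpm (4 s.f.).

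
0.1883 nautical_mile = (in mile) 1 nautical_mile = 1852 m, so 0.1883 nautical_mile = 0.1883 * 1852 = 348.7316 m. 1 mile = 1609.344 m, so 348.7316 m = 348.7316 / 1609.344 = 0.21669177 mile ≈ 0.2167 mile (4 s.f.). Final answer: 0.2167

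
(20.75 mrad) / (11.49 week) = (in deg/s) 1.711e-07. Check: 1 mrad = 0.001 rad, so 20.75 mrad = 20.75 * 0.001 = 0.02075 rad. 1 week = 604800 s, so 11.49 week = 11.49 * 604800 = 6949152 s. Combine: 0.02075 rad / 6949152 s = 2.9859758e-09 rad/s. 1 deg/s = 0.017453293 rad/s, so 2.9859758e-09 rad/s = 2.9859758e-09 / 0.017453293 = 1.7108381e-07 deg/s ≈ 1.711e-07 deg/s (4 s.f.).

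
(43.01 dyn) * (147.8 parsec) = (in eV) 1.224e+34. Check: 1 dyn = 1e-05 N, so 43.01 dyn = 43.01 * 1e-05 = 0.0004301 N. 1 parsec = 3.0856776e+16 m, so 147.8 parsec = 147.8 * 3.0856776e+16 = 4.5606315e+18 m. Combine: 0.0004301 N * 4.5606315e+18 m = 1.9615276e+15 J. 1 eV = 1.6021766e-19 J, so 1.9615276e+15 J = 1.9615276e+15 / 1.6021766e-19 = 1.2242892e+34 eV ≈ 1.224e+34 eV (4 s.f.).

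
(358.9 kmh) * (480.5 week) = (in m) 2.897e+10. Check: 1 kmh = 0.27777778 m/s, so 358.9 kmh = 358.9 * 0.27777778 = 99.694444 m/s. 1 week = 604800 s, so 480.5 week = 480.5 * 604800 = 2.906064e+08 s. Combine: 99.694444 m/s * 2.906064e+08 s = 2.8971844e+10 m. Result: 2.8971844e+10 m ≈ 2.897e+10 m (4 s.f.).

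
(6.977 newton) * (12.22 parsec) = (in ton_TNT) 6.977 newton = 6.977 N. 1 parsec = 3.0856776e+16 m, so 12.22 parsec = 12.22 * 3.0856776e+16 = 3.770698e+17 m. Combine: 6.977 N * 3.770698e+17 m = 2.630816e+18 J. 1 ton_TNT = 4.184e+09 J, so 2.630816e+18 J = 2.630816e+18 / 4.184e+09 = 6.2878011e+08 ton_TNT ≈ 6.288e+08 ton_TNT (4 s.f.). Final answer: 6.288e+08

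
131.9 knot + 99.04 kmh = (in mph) 1 knot = 0.51444444 m/s, so 131.9 knot = 131.9 * 0.51444444 = 67.855222 m/s. 1 kmh = 0.27777778 m/s, so 99.04 kmh = 99.04 * 0.27777778 = 27.511111 m/s. Sum: 67.855222 + 27.511111 = 95.366333 m/s. 1 mph = 0.44704 m/s, so 95.366333 m/s = 95.366333 / 0.44704 = 213.32841 mph ≈ 213.3 mph (4 s.f.). Final answer: 213.3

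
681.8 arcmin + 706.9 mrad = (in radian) 0.9052. Check: 1 arcmin = 0.00029088821 rad, so 681.8 arcmin = 681.8 * 0.00029088821 = 0.19832758 rad. 1 mrad = 0.001 rad, so 706.9 mrad = 706.9 * 0.001 = 0.7069 rad. Sum: 0.19832758 + 0.7069 = 0.90522758 rad. 0.90522758 rad = 0.90522758 radian ≈ 0.9052 radian (4 s.f.).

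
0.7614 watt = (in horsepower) 0.7614 watt = 0.7614 W. 1 horsepower = 745.69987 W, so 0.7614 W = 0.7614 / 745.69987 = 0.0010210542 horsepower ≈ 0.001021 horsepower (4 s.f.). Final answer: 0.001021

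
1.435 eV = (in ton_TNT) 5.495e-29. Check: 1 eV = 1.6021766e-19 J, so 1.435 eV = 1.435 * 1.6021766e-19 = 2.2991235e-19 J. 1 ton_TNT = 4.184e+09 J, so 2.2991235e-19 J = 2.2991235e-19 / 4.184e+09 = 5.495037e-29 ton_TNT ≈ 5.495e-29 ton_TNT (4 s.f.).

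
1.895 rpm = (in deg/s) 11.37. Check: 1 rpm = 0.10471976 rad/s, so 1.895 rpm = 1.895 * 0.10471976 = 0.19844394 rad/s. 1 deg/s = 0.017453293 rad/s, so 0.19844394 rad/s = 0.19844394 / 0.017453293 = 11.37 deg/s.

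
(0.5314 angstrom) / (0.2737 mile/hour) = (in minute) 7.239e-12. Check: 1 angstrom = 1e-10 m, so 0.5314 angstrom = 0.5314 * 1e-10 = 5.314e-11 m. 1 mile/hour = 0.44704 m/s, so 0.2737 mile/hour = 0.2737 * 0.44704 = 0.12235485 m/s. Combine: 5.314e-11 m / 0.12235485 m/s = 4.3431054e-10 s. 1 minute = 60 s, so 4.3431054e-10 s = 4.3431054e-10 / 60 = 7.238509e-12 minute ≈ 7.239e-12 minute (4 s.f.).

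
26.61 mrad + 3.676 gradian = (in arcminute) 1 mrad = 0.001 rad, so 26.61 mrad = 26.61 * 0.001 = 0.02661 rad. 1 gradian = 0.015707963 rad, so 3.676 gradian = 3.676 * 0.015707963 = 0.057742473 rad. Sum: 0.02661 + 0.057742473 = 0.084352473 rad. 1 arcminute = 0.00029088821 rad, so 0.084352473 rad = 0.084352473 / 0.00029088821 = 289.98244 arcminute ≈ 290 arcminute (4 s.f.). Final answer: 290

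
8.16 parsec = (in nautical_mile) 1.36e+14. Check: 1 parsec = 3.0856776e+16 m, so 8.16 parsec = 8.16 * 3.0856776e+16 = 2.5179129e+17 m. 1 nautical_mile = 1852 m, so 2.5179129e+17 m = 2.5179129e+17 / 1852 = 1.3595642e+14 nautical_mile ≈ 1.36e+14 nautical_mile (4 s.f.).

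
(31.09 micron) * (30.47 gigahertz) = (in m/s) 1 micron = 1e-06 m, so 31.09 micron = 31.09 * 1e-06 = 3.109e-05 m. 1 gigahertz = 1e+09 Hz, so 30.47 gigahertz = 30.47 * 1e+09 = 3.047e+10 Hz. Combine: 3.109e-05 m * 3.047e+10 Hz = 947312.3 m/s. Result: 947312.3 m/s ≈ 9.473e+05 m/s (4 s.f.). Final answer: 9.473e+05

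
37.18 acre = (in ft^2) 1 acre = 4046.8564 m^2, so 37.18 acre = 37.18 * 4046.8564 = 150462.12 m^2. 1 ft^2 = 0.09290304 m^2, so 150462.12 m^2 = 150462.12 / 0.09290304 = 1619560.8 ft^2 ≈ 1.62e+06 ft^2 (4 s.f.). Final answer: 1.62e+06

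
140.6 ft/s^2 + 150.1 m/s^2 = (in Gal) 1 ft/s^2 = 0.3048 m/s^2, so 140.6 ft/s^2 = 140.6 * 0.3048 = 42.85488 m/s^2. 150.1 m/s^2 is already in m/s^2. Sum: 42.85488 + 150.1 = 192.95488 m/s^2. 1 Gal = 0.01 m/s^2, so 192.95488 m/s^2 = 192.95488 / 0.01 = 19295.488 Gal ≈ 1.93e+04 Gal (4 s.f.). Final answer: 1.93e+04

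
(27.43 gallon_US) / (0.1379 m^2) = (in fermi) 1 gallon_US = 0.0037854118 m^3, so 27.43 gallon_US = 27.43 * 0.0037854118 = 0.10383385 m^3. 0.1379 m^2 is already in m^2. Combine: 0.10383385 m^3 / 0.1379 m^2 = 0.7529648 m. 1 fermi = 1e-15 m, so 0.7529648 m = 0.7529648 / 1e-15 = 7.529648e+14 fermi ≈ 7.53e+14 fermi (4 s.f.). Final answer: 7.53e+14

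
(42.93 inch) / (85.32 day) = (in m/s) 1 inch = 0.0254 m, so 42.93 inch = 42.93 * 0.0254 = 1.090422 m. 1 day = 86400 s, so 85.32 day = 85.32 * 86400 = 7371648 s. Combine: 1.090422 m / 7371648 s = 1.4792106e-07 m/s. Result: 1.4792106e-07 m/s ≈ 1.479e-07 m/s (4 s.f.). Final answer: 1.479e-07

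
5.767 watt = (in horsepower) 0.007734. Check: 5.767 watt = 5.767 W. 1 horsepower = 745.69987 W, so 5.767 W = 5.767 / 745.69987 = 0.0077336744 horsepower ≈ 0.007734 horsepower (4 s.f.).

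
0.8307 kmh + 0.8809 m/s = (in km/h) 4.002. Check: 1 kmh = 0.27777778 m/s, so 0.8307 kmh = 0.8307 * 0.27777778 = 0.23075 m/s. 0.8809 m/s is already in m/s. Sum: 0.23075 + 0.8809 = 1.11165 m/s. 1 km/h = 0.27777778 m/s, so 1.11165 m/s = 1.11165 / 0.27777778 = 4.00194 km/h ≈ 4.002 km/h (4 s.f.).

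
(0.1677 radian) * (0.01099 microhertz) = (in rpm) 1.76e-08. Check: 0.1677 radian = 0.1677 rad. 1 microhertz = 1e-06 Hz, so 0.01099 microhertz = 0.01099 * 1e-06 = 1.099e-08 Hz. Combine: 0.1677 rad * 1.099e-08 Hz = 1.843023e-09 rad/s. 1 rpm = 0.10471976 rad/s, so 1.843023e-09 rad/s = 1.843023e-09 / 0.10471976 = 1.7599573e-08 rpm ≈ 1.76e-08 rpm (4 s.f.).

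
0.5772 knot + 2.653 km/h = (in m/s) 1 knot = 0.51444444 m/s, so 0.5772 knot = 0.5772 * 0.51444444 = 0.29693733 m/s. 1 km/h = 0.27777778 m/s, so 2.653 km/h = 2.653 * 0.27777778 = 0.73694444 m/s. Sum: 0.29693733 + 0.73694444 = 1.0338818 m/s. Result: 1.0338818 m/s ≈ 1.034 m/s (4 s.f.). Final answer: 1.034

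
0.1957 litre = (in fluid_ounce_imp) 6.888. Check: 1 litre = 0.001 m^3, so 0.1957 litre = 0.1957 * 0.001 = 0.0001957 m^3. 1 fluid_ounce_imp = 2.8413063e-05 m^3, so 0.0001957 m^3 = 0.0001957 / 2.8413063e-05 = 6.8876771 fluid_ounce_imp ≈ 6.888 fluid_ounce_imp (4 s.f.).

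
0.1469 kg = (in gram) 146.9. Check: 1 gram = 0.001 kg, so 0.1469 kg = 0.1469 / 0.001 = 146.9 gram.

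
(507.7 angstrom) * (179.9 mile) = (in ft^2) 1 angstrom = 1e-10 m, so 507.7 angstrom = 507.7 * 1e-10 = 5.077e-08 m. 1 mile = 1609.344 m, so 179.9 mile = 179.9 * 1609.344 = 289520.99 m. Combine: 5.077e-08 m * 289520.99 m = 0.01469898 m^2. 1 ft^2 = 0.09290304 m^2, so 0.01469898 m^2 = 0.01469898 / 0.09290304 = 0.15821851 ft^2 ≈ 0.1582 ft^2 (4 s.f.). Final answer: 0.1582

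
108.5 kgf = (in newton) 1064. Check: 1 kgf = 9.80665 N, so 108.5 kgf = 108.5 * 9.80665 = 1064.0215 N. 1064.0215 N = 1064.0215 newton ≈ 1064 newton (4 s.f.).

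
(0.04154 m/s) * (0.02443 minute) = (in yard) 0.06659. Check: 0.04154 m/s is already in m/s. 1 minute = 60 s, so 0.02443 minute = 0.02443 * 60 = 1.4658 s. Combine: 0.04154 m/s * 1.4658 s = 0.060889332 m. 1 yard = 0.9144 m, so 0.060889332 m = 0.060889332 / 0.9144 = 0.066589383 yard ≈ 0.06659 yard (4 s.f.).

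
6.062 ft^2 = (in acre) 0.0001392. Check: 1 ft^2 = 0.09290304 m^2, so 6.062 ft^2 = 6.062 * 0.09290304 = 0.56317823 m^2. 1 acre = 4046.8564 m^2, so 0.56317823 m^2 = 0.56317823 / 4046.8564 = 0.00013916437 acre ≈ 0.0001392 acre (4 s.f.).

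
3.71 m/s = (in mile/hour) 1 mile/hour = 0.44704 m/s, so 3.71 m/s = 3.71 / 0.44704 = 8.2990336 mile/hour ≈ 8.299 mile/hour (4 s.f.). Final answer: 8.299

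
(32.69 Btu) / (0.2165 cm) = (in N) 1.593e+07. Check: 1 Btu = 1055.0559 J, so 32.69 Btu = 32.69 * 1055.0559 = 34489.776 J. 1 cm = 0.01 m, so 0.2165 cm = 0.2165 * 0.01 = 0.002165 m. Combine: 34489.776 J / 0.002165 m = 15930612 N. Result: 15930612 N ≈ 1.593e+07 N (4 s.f.).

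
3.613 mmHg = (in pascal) 1 mmHg = 133.32237 Pa, so 3.613 mmHg = 3.613 * 133.32237 = 481.69372 Pa. 481.69372 Pa = 481.69372 pascal ≈ 481.7 pascal (4 s.f.). Final answer: 481.7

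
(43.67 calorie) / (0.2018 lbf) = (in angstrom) 2.035e+12. Check: 1 calorie = 4.184 J, so 43.67 calorie = 43.67 * 4.184 = 182.71528 J. 1 lbf = 4.4482216 N, so 0.2018 lbf = 0.2018 * 4.4482216 = 0.89765112 N. Combine: 182.71528 J / 0.89765112 N = 203.54821 m. 1 angstrom = 1e-10 m, so 203.54821 m = 203.54821 / 1e-10 = 2.0354821e+12 angstrom ≈ 2.035e+12 angstrom (4 s.f.).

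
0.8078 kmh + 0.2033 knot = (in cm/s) 32.9. Check: 1 kmh = 0.27777778 m/s, so 0.8078 kmh = 0.8078 * 0.27777778 = 0.22438889 m/s. 1 knot = 0.51444444 m/s, so 0.2033 knot = 0.2033 * 0.51444444 = 0.10458656 m/s. Sum: 0.22438889 + 0.10458656 = 0.32897544 m/s. 1 cm/s = 0.01 m/s, so 0.32897544 m/s = 0.32897544 / 0.01 = 32.897544 cm/s ≈ 32.9 cm/s (4 s.f.).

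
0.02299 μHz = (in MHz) 1 μHz = 1e-06 Hz, so 0.02299 μHz = 0.02299 * 1e-06 = 2.299e-08 Hz. 1 MHz = 1000000 Hz, so 2.299e-08 Hz = 2.299e-08 / 1000000 = 2.299e-14 MHz. Final answer: 2.299e-14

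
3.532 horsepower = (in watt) 2634. Check: 1 horsepower = 745.69987 W, so 3.532 horsepower = 3.532 * 745.69987 = 2633.8119 W. 2633.8119 W = 2633.8119 watt ≈ 2634 watt (4 s.f.).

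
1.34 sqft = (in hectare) 1 sqft = 0.09290304 m^2, so 1.34 sqft = 1.34 * 0.09290304 = 0.12449007 m^2. 1 hectare = 10000 m^2, so 0.12449007 m^2 = 0.12449007 / 10000 = 1.2449007e-05 hectare ≈ 1.245e-05 hectare (4 s.f.). Final answer: 1.245e-05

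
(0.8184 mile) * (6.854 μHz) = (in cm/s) 0.9027. Check: 1 mile = 1609.344 m, so 0.8184 mile = 0.8184 * 1609.344 = 1317.0871 m. 1 μHz = 1e-06 Hz, so 6.854 μHz = 6.854 * 1e-06 = 6.854e-06 Hz. Combine: 1317.0871 m * 6.854e-06 Hz = 0.0090273152 m/s. 1 cm/s = 0.01 m/s, so 0.0090273152 m/s = 0.0090273152 / 0.01 = 0.90273152 cm/s ≈ 0.9027 cm/s (4 s.f.).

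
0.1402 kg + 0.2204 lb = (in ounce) 8.472. Check: 0.1402 kg is already in kg. 1 lb = 0.45359237 kg, so 0.2204 lb = 0.2204 * 0.45359237 = 0.099971758 kg. Sum: 0.1402 + 0.099971758 = 0.24017176 kg. 1 ounce = 0.028349523 kg, so 0.24017176 kg = 0.24017176 / 0.028349523 = 8.4718095 ounce ≈ 8.472 ounce (4 s.f.).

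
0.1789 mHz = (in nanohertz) 1.789e+05. Check: 1 mHz = 0.001 Hz, so 0.1789 mHz = 0.1789 * 0.001 = 0.0001789 Hz. 1 nanohertz = 1e-09 Hz, so 0.0001789 Hz = 0.0001789 / 1e-09 = 178900 nanohertz ≈ 1.789e+05 nanohertz (4 s.f.).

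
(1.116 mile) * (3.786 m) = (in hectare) 0.68. Check: 1 mile = 1609.344 m, so 1.116 mile = 1.116 * 1609.344 = 1796.0279 m. 3.786 m is already in m. Combine: 1796.0279 m * 3.786 m = 6799.7616 m^2. 1 hectare = 10000 m^2, so 6799.7616 m^2 = 6799.7616 / 10000 = 0.67997616 hectare ≈ 0.68 hectare (4 s.f.).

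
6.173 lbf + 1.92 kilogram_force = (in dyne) 4.629e+06. Check: 1 lbf = 4.4482216 N, so 6.173 lbf = 6.173 * 4.4482216 = 27.458872 N. 1 kilogram_force = 9.80665 N, so 1.92 kilogram_force = 1.92 * 9.80665 = 18.828768 N. Sum: 27.458872 + 18.828768 = 46.28764 N. 1 dyne = 1e-05 N, so 46.28764 N = 46.28764 / 1e-05 = 4628764 dyne ≈ 4.629e+06 dyne (4 s.f.).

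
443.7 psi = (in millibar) 3.059e+04. Check: 1 psi = 6894.7573 Pa, so 443.7 psi = 443.7 * 6894.7573 = 3059203.8 Pa. 1 millibar = 100 Pa, so 3059203.8 Pa = 3059203.8 / 100 = 30592.038 millibar ≈ 3.059e+04 millibar (4 s.f.).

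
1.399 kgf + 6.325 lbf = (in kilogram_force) 4.268. Check: 1 kgf = 9.80665 N, so 1.399 kgf = 1.399 * 9.80665 = 13.719503 N. 1 lbf = 4.4482216 N, so 6.325 lbf = 6.325 * 4.4482216 = 28.135002 N. Sum: 13.719503 + 28.135002 = 41.854505 N. 1 kilogram_force = 9.80665 N, so 41.854505 N = 41.854505 / 9.80665 = 4.2679717 kilogram_force ≈ 4.268 kilogram_force (4 s.f.).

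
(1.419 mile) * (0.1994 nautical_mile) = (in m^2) 8.433e+05. Check: 1 mile = 1609.344 m, so 1.419 mile = 1.419 * 1609.344 = 2283.6591 m. 1 nautical_mile = 1852 m, so 0.1994 nautical_mile = 0.1994 * 1852 = 369.2888 m. Combine: 2283.6591 m * 369.2888 m = 843329.74 m^2. Result: 843329.74 m^2 ≈ 8.433e+05 m^2 (4 s.f.).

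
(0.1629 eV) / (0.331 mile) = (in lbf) 1.101e-23. Check: 1 eV = 1.6021766e-19 J, so 0.1629 eV = 0.1629 * 1.6021766e-19 = 2.6099457e-20 J. 1 mile = 1609.344 m, so 0.331 mile = 0.331 * 1609.344 = 532.69286 m. Combine: 2.6099457e-20 J / 532.69286 m = 4.899532e-23 N. 1 lbf = 4.4482216 N, so 4.899532e-23 N = 4.899532e-23 / 4.4482216 = 1.1014586e-23 lbf ≈ 1.101e-23 lbf (4 s.f.).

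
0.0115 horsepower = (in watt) 1 horsepower = 745.69987 W, so 0.0115 horsepower = 0.0115 * 745.69987 = 8.5755485 W. 8.5755485 W = 8.5755485 watt ≈ 8.576 watt (4 s.f.). Final answer: 8.576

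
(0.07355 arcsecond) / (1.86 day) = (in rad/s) 1 arcsecond = 4.8481368e-06 rad, so 0.07355 arcsecond = 0.07355 * 4.8481368e-06 = 3.5658046e-07 rad. 1 day = 86400 s, so 1.86 day = 1.86 * 86400 = 160704 s. Combine: 3.5658046e-07 rad / 160704 s = 2.2188649e-12 rad/s. Result: 2.2188649e-12 rad/s ≈ 2.219e-12 rad/s (4 s.f.). Final answer: 2.219e-12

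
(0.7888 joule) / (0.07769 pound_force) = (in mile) 0.001418. Check: 0.7888 joule = 0.7888 J. 1 pound_force = 4.4482216 N, so 0.07769 pound_force = 0.07769 * 4.4482216 = 0.34558234 N. Combine: 0.7888 J / 0.34558234 N = 2.2825241 m. 1 mile = 1609.344 m, so 2.2825241 m = 2.2825241 / 1609.344 = 0.0014182947 mile ≈ 0.001418 mile (4 s.f.).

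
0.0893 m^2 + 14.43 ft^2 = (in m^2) 0.0893 m^2 is already in m^2. 1 ft^2 = 0.09290304 m^2, so 14.43 ft^2 = 14.43 * 0.09290304 = 1.3405909 m^2. Sum: 0.0893 + 1.3405909 = 1.4298909 m^2. Result: 1.4298909 m^2 ≈ 1.43 m^2 (4 s.f.). Final answer: 1.43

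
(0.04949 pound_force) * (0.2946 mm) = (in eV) 4.048e+14. Check: 1 pound_force = 4.4482216 N, so 0.04949 pound_force = 0.04949 * 4.4482216 = 0.22014249 N. 1 mm = 0.001 m, so 0.2946 mm = 0.2946 * 0.001 = 0.0002946 m. Combine: 0.22014249 N * 0.0002946 m = 6.4853977e-05 J. 1 eV = 1.6021766e-19 J, so 6.4853977e-05 J = 6.4853977e-05 / 1.6021766e-19 = 4.0478669e+14 eV ≈ 4.048e+14 eV (4 s.f.).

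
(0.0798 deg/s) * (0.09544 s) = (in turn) 2.116e-05. Check: 1 deg/s = 0.017453293 rad/s, so 0.0798 deg/s = 0.0798 * 0.017453293 = 0.0013927727 rad/s. 0.09544 s is already in s. Combine: 0.0013927727 rad/s * 0.09544 s = 0.00013292623 rad. 1 turn = 6.2831853 rad, so 0.00013292623 rad = 0.00013292623 / 6.2831853 = 2.1155867e-05 turn ≈ 2.116e-05 turn (4 s.f.).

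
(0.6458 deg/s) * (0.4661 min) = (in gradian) 20.07. Check: 1 deg/s = 0.017453293 rad/s, so 0.6458 deg/s = 0.6458 * 0.017453293 = 0.011271336 rad/s. 1 min = 60 s, so 0.4661 min = 0.4661 * 60 = 27.966 s. Combine: 0.011271336 rad/s * 27.966 s = 0.31521419 rad. 1 gradian = 0.015707963 rad, so 0.31521419 rad = 0.31521419 / 0.015707963 = 20.067159 gradian ≈ 20.07 gradian (4 s.f.).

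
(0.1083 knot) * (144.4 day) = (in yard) 1 knot = 0.51444444 m/s, so 0.1083 knot = 0.1083 * 0.51444444 = 0.055714333 m/s. 1 day = 86400 s, so 144.4 day = 144.4 * 86400 = 12476160 s. Combine: 0.055714333 m/s * 12476160 s = 695100.94 m. 1 yard = 0.9144 m, so 695100.94 m = 695100.94 / 0.9144 = 760171.63 yard ≈ 7.602e+05 yard (4 s.f.). Final answer: 7.602e+05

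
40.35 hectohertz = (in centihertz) 4.035e+05. Check: 1 hectohertz = 100 Hz, so 40.35 hectohertz = 40.35 * 100 = 4035 Hz. 1 centihertz = 0.01 Hz, so 4035 Hz = 4035 / 0.01 = 403500 centihertz ≈ 4.035e+05 centihertz (4 s.f.).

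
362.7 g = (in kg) 1 g = 0.001 kg, so 362.7 g = 362.7 * 0.001 = 0.3627 kg. Result: 0.3627 kg. Final answer: 0.3627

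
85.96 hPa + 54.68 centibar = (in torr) 1 hPa = 100 Pa, so 85.96 hPa = 85.96 * 100 = 8596 Pa. 1 centibar = 1000 Pa, so 54.68 centibar = 54.68 * 1000 = 54680 Pa. Sum: 8596 + 54680 = 63276 Pa. 1 torr = 133.32237 Pa, so 63276 Pa = 63276 / 133.32237 = 474.60903 torr ≈ 474.6 torr (4 s.f.). Final answer: 474.6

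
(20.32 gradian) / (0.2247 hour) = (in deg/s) 0.02261. Check: 1 gradian = 0.015707963 rad, so 20.32 gradian = 20.32 * 0.015707963 = 0.31918581 rad. 1 hour = 3600 s, so 0.2247 hour = 0.2247 * 3600 = 808.92 s. Combine: 0.31918581 rad / 808.92 s = 0.00039458267 rad/s. 1 deg/s = 0.017453293 rad/s, so 0.00039458267 rad/s = 0.00039458267 / 0.017453293 = 0.022607922 deg/s ≈ 0.02261 deg/s (4 s.f.).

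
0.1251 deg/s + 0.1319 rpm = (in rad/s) 0.016. Check: 1 deg/s = 0.017453293 rad/s, so 0.1251 deg/s = 0.1251 * 0.017453293 = 0.0021834069 rad/s. 1 rpm = 0.10471976 rad/s, so 0.1319 rpm = 0.1319 * 0.10471976 = 0.013812536 rad/s. Sum: 0.0021834069 + 0.013812536 = 0.015995943 rad/s. Result: 0.015995943 rad/s ≈ 0.016 rad/s (4 s.f.).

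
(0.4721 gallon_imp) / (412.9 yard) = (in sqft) 1 gallon_imp = 0.00454609 m^3, so 0.4721 gallon_imp = 0.4721 * 0.00454609 = 0.0021462091 m^3. 1 yard = 0.9144 m, so 412.9 yard = 412.9 * 0.9144 = 377.55576 m. Combine: 0.0021462091 m^3 / 377.55576 m = 5.6844824e-06 m^2. 1 sqft = 0.09290304 m^2, so 5.6844824e-06 m^2 = 5.6844824e-06 / 0.09290304 = 6.118726e-05 sqft ≈ 6.119e-05 sqft (4 s.f.). Final answer: 6.119e-05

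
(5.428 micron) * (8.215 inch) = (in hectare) 1 micron = 1e-06 m, so 5.428 micron = 5.428 * 1e-06 = 5.428e-06 m. 1 inch = 0.0254 m, so 8.215 inch = 8.215 * 0.0254 = 0.208661 m. Combine: 5.428e-06 m * 0.208661 m = 1.1326119e-06 m^2. 1 hectare = 10000 m^2, so 1.1326119e-06 m^2 = 1.1326119e-06 / 10000 = 1.1326119e-10 hectare ≈ 1.133e-10 hectare (4 s.f.). Final answer: 1.133e-10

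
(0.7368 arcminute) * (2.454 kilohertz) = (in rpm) 5.023. Check: 1 arcminute = 0.00029088821 rad, so 0.7368 arcminute = 0.7368 * 0.00029088821 = 0.00021432643 rad. 1 kilohertz = 1000 Hz, so 2.454 kilohertz = 2.454 * 1000 = 2454 Hz. Combine: 0.00021432643 rad * 2454 Hz = 0.52595706 rad/s. 1 rpm = 0.10471976 rad/s, so 0.52595706 rad/s = 0.52595706 / 0.10471976 = 5.02252 rpm ≈ 5.023 rpm (4 s.f.).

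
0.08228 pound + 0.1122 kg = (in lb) 1 pound = 0.45359237 kg, so 0.08228 pound = 0.08228 * 0.45359237 = 0.03732158 kg. 0.1122 kg is already in kg. Sum: 0.03732158 + 0.1122 = 0.14952158 kg. 1 lb = 0.45359237 kg, so 0.14952158 kg = 0.14952158 / 0.45359237 = 0.32963866 lb ≈ 0.3296 lb (4 s.f.). Final answer: 0.3296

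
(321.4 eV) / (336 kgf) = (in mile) 1 eV = 1.6021766e-19 J, so 321.4 eV = 321.4 * 1.6021766e-19 = 5.1493957e-17 J. 1 kgf = 9.80665 N, so 336 kgf = 336 * 9.80665 = 3295.0344 N. Combine: 5.1493957e-17 J / 3295.0344 N = 1.5627745e-20 m. 1 mile = 1609.344 m, so 1.5627745e-20 m = 1.5627745e-20 / 1609.344 = 9.7106305e-24 mile ≈ 9.711e-24 mile (4 s.f.). Final answer: 9.711e-24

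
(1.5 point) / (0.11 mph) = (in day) 1 point = 0.00035277778 m, so 1.5 point = 1.5 * 0.00035277778 = 0.00052916667 m. 1 mph = 0.44704 m/s, so 0.11 mph = 0.11 * 0.44704 = 0.0491744 m/s. Combine: 0.00052916667 m / 0.0491744 m/s = 0.010761019 s. 1 day = 86400 s, so 0.010761019 s = 0.010761019 / 86400 = 1.2454883e-07 day ≈ 1.245e-07 day (4 s.f.). Final answer: 1.245e-07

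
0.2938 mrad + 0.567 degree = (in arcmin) 1 mrad = 0.001 rad, so 0.2938 mrad = 0.2938 * 0.001 = 0.0002938 rad. 1 degree = 0.017453293 rad, so 0.567 degree = 0.567 * 0.017453293 = 0.0098960169 rad. Sum: 0.0002938 + 0.0098960169 = 0.010189817 rad. 1 arcmin = 0.00029088821 rad, so 0.010189817 rad = 0.010189817 / 0.00029088821 = 35.03001 arcmin ≈ 35.03 arcmin (4 s.f.). Final answer: 35.03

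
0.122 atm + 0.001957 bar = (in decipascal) 1 atm = 101325 Pa, so 0.122 atm = 0.122 * 101325 = 12361.65 Pa. 1 bar = 100000 Pa, so 0.001957 bar = 0.001957 * 100000 = 195.7 Pa. Sum: 12361.65 + 195.7 = 12557.35 Pa. 1 decipascal = 0.1 Pa, so 12557.35 Pa = 12557.35 / 0.1 = 125573.5 decipascal ≈ 1.256e+05 decipascal (4 s.f.). Final answer: 1.256e+05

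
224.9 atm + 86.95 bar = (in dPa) 1 atm = 101325 Pa, so 224.9 atm = 224.9 * 101325 = 22787992 Pa. 1 bar = 100000 Pa, so 86.95 bar = 86.95 * 100000 = 8695000 Pa. Sum: 22787992 + 8695000 = 31482992 Pa. 1 dPa = 0.1 Pa, so 31482992 Pa = 31482992 / 0.1 = 3.1482992e+08 dPa ≈ 3.148e+08 dPa (4 s.f.). Final answer: 3.148e+08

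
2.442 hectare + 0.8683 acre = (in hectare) 1 hectare = 10000 m^2, so 2.442 hectare = 2.442 * 10000 = 24420 m^2. 1 acre = 4046.8564 m^2, so 0.8683 acre = 0.8683 * 4046.8564 = 3513.8854 m^2. Sum: 24420 + 3513.8854 = 27933.885 m^2. 1 hectare = 10000 m^2, so 27933.885 m^2 = 27933.885 / 10000 = 2.7933885 hectare ≈ 2.793 hectare (4 s.f.). Final answer: 2.793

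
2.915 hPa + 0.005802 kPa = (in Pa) 297.3. Check: 1 hPa = 100 Pa, so 2.915 hPa = 2.915 * 100 = 291.5 Pa. 1 kPa = 1000 Pa, so 0.005802 kPa = 0.005802 * 1000 = 5.802 Pa. Sum: 291.5 + 5.802 = 297.302 Pa. Result: 297.302 Pa ≈ 297.3 Pa (4 s.f.).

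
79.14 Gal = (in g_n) 1 Gal = 0.01 m/s^2, so 79.14 Gal = 79.14 * 0.01 = 0.7914 m/s^2. 1 g_n = 9.80665 m/s^2, so 0.7914 m/s^2 = 0.7914 / 9.80665 = 0.080700341 g_n ≈ 0.0807 g_n (4 s.f.). Final answer: 0.0807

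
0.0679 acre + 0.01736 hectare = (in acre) 0.1108. Check: 1 acre = 4046.8564 m^2, so 0.0679 acre = 0.0679 * 4046.8564 = 274.78155 m^2. 1 hectare = 10000 m^2, so 0.01736 hectare = 0.01736 * 10000 = 173.6 m^2. Sum: 274.78155 + 173.6 = 448.38155 m^2. 1 acre = 4046.8564 m^2, so 448.38155 m^2 = 448.38155 / 4046.8564 = 0.11079749 acre ≈ 0.1108 acre (4 s.f.).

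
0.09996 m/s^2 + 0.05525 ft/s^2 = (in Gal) 11.68. Check: 0.09996 m/s^2 is already in m/s^2. 1 ft/s^2 = 0.3048 m/s^2, so 0.05525 ft/s^2 = 0.05525 * 0.3048 = 0.0168402 m/s^2. Sum: 0.09996 + 0.0168402 = 0.1168002 m/s^2. 1 Gal = 0.01 m/s^2, so 0.1168002 m/s^2 = 0.1168002 / 0.01 = 11.68002 Gal ≈ 11.68 Gal (4 s.f.).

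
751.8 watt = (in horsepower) 1.008. Check: 751.8 watt = 751.8 W. 1 horsepower = 745.69987 W, so 751.8 W = 751.8 / 745.69987 = 1.0081804 horsepower ≈ 1.008 horsepower (4 s.f.).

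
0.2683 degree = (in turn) 0.0007453. Check: 1 degree = 0.017453293 rad, so 0.2683 degree = 0.2683 * 0.017453293 = 0.0046827184 rad. 1 turn = 6.2831853 rad, so 0.0046827184 rad = 0.0046827184 / 6.2831853 = 0.00074527778 turn ≈ 0.0007453 turn (4 s.f.).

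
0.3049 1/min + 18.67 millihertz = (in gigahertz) 2.375e-11. Check: 1 1/min = 0.016666667 Hz, so 0.3049 1/min = 0.3049 * 0.016666667 = 0.0050816667 Hz. 1 millihertz = 0.001 Hz, so 18.67 millihertz = 18.67 * 0.001 = 0.01867 Hz. Sum: 0.0050816667 + 0.01867 = 0.023751667 Hz. 1 gigahertz = 1e+09 Hz, so 0.023751667 Hz = 0.023751667 / 1e+09 = 2.3751667e-11 gigahertz ≈ 2.375e-11 gigahertz (4 s.f.).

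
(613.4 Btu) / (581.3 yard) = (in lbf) 273.7. Check: 1 Btu = 1055.0559 J, so 613.4 Btu = 613.4 * 1055.0559 = 647171.26 J. 1 yard = 0.9144 m, so 581.3 yard = 581.3 * 0.9144 = 531.54072 m. Combine: 647171.26 J / 531.54072 m = 1217.5384 N. 1 lbf = 4.4482216 N, so 1217.5384 N = 1217.5384 / 4.4482216 = 273.71353 lbf ≈ 273.7 lbf (4 s.f.).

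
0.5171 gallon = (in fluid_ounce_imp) 68.89. Check: 1 gallon = 0.0037854118 m^3, so 0.5171 gallon = 0.5171 * 0.0037854118 = 0.0019574364 m^3. 1 fluid_ounce_imp = 2.8413063e-05 m^3, so 0.0019574364 m^3 = 0.0019574364 / 2.8413063e-05 = 68.892131 fluid_ounce_imp ≈ 68.89 fluid_ounce_imp (4 s.f.).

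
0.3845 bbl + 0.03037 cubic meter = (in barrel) 0.5755. Check: 1 bbl = 0.15898729 m^3, so 0.3845 bbl = 0.3845 * 0.15898729 = 0.061130615 m^3. 0.03037 cubic meter = 0.03037 m^3. Sum: 0.061130615 + 0.03037 = 0.091500615 m^3. 1 barrel = 0.15898729 m^3, so 0.091500615 m^3 = 0.091500615 / 0.15898729 = 0.57552155 barrel ≈ 0.5755 barrel (4 s.f.).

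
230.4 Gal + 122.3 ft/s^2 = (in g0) 1 Gal = 0.01 m/s^2, so 230.4 Gal = 230.4 * 0.01 = 2.304 m/s^2. 1 ft/s^2 = 0.3048 m/s^2, so 122.3 ft/s^2 = 122.3 * 0.3048 = 37.27704 m/s^2. Sum: 2.304 + 37.27704 = 39.58104 m/s^2. 1 g0 = 9.80665 m/s^2, so 39.58104 m/s^2 = 39.58104 / 9.80665 = 4.0361428 g0 ≈ 4.036 g0 (4 s.f.). Final answer: 4.036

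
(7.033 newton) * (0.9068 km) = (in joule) 7.033 newton = 7.033 N. 1 km = 1000 m, so 0.9068 km = 0.9068 * 1000 = 906.8 m. Combine: 7.033 N * 906.8 m = 6377.5244 J. 6377.5244 J = 6377.5244 joule ≈ 6378 joule (4 s.f.). Final answer: 6378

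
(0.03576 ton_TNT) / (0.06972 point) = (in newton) 1 ton_TNT = 4.184e+09 J, so 0.03576 ton_TNT = 0.03576 * 4.184e+09 = 1.4961984e+08 J. 1 point = 0.00035277778 m, so 0.06972 point = 0.06972 * 0.00035277778 = 2.4595667e-05 m. Combine: 1.4961984e+08 J / 2.4595667e-05 m = 6.0831789e+12 N. 6.0831789e+12 N = 6.0831789e+12 newton ≈ 6.083e+12 newton (4 s.f.). Final answer: 6.083e+12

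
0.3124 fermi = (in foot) 1.025e-15. Check: 1 fermi = 1e-15 m, so 0.3124 fermi = 0.3124 * 1e-15 = 3.124e-16 m. 1 foot = 0.3048 m, so 3.124e-16 m = 3.124e-16 / 0.3048 = 1.0249344e-15 foot ≈ 1.025e-15 foot (4 s.f.).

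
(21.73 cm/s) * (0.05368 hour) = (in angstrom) 4.199e+11. Check: 1 cm/s = 0.01 m/s, so 21.73 cm/s = 21.73 * 0.01 = 0.2173 m/s. 1 hour = 3600 s, so 0.05368 hour = 0.05368 * 3600 = 193.248 s. Combine: 0.2173 m/s * 193.248 s = 41.99279 m. 1 angstrom = 1e-10 m, so 41.99279 m = 41.99279 / 1e-10 = 4.199279e+11 angstrom ≈ 4.199e+11 angstrom (4 s.f.).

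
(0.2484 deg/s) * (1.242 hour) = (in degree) 1 deg/s = 0.017453293 rad/s, so 0.2484 deg/s = 0.2484 * 0.017453293 = 0.0043353979 rad/s. 1 hour = 3600 s, so 1.242 hour = 1.242 * 3600 = 4471.2 s. Combine: 0.0043353979 rad/s * 4471.2 s = 19.384431 rad. 1 degree = 0.017453293 rad, so 19.384431 rad = 19.384431 / 0.017453293 = 1110.6461 degree ≈ 1111 degree (4 s.f.). Final answer: 1111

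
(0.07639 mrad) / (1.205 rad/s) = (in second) 1 mrad = 0.001 rad, so 0.07639 mrad = 0.07639 * 0.001 = 7.639e-05 rad. 1.205 rad/s is already in rad/s. Combine: 7.639e-05 rad / 1.205 rad/s = 6.3394191e-05 s. 6.3394191e-05 s = 6.3394191e-05 second ≈ 6.339e-05 second (4 s.f.). Final answer: 6.339e-05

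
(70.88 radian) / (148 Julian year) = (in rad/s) 1.518e-08. Check: 70.88 radian = 70.88 rad. 1 Julian year = 31557600 s, so 148 Julian year = 148 * 31557600 = 4.6705248e+09 s. Combine: 70.88 rad / 4.6705248e+09 s = 1.5176025e-08 rad/s. Result: 1.5176025e-08 rad/s ≈ 1.518e-08 rad/s (4 s.f.).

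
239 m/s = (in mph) 1 mph = 0.44704 m/s, so 239 m/s = 239 / 0.44704 = 534.62777 mph ≈ 534.6 mph (4 s.f.). Final answer: 534.6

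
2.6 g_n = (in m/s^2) 25.5. Check: 1 g_n = 9.80665 m/s^2, so 2.6 g_n = 2.6 * 9.80665 = 25.49729 m/s^2. Result: 25.49729 m/s^2 ≈ 25.5 m/s^2 (4 s.f.).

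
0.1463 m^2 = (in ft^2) 1.575. Check: 1 ft^2 = 0.09290304 m^2, so 0.1463 m^2 = 0.1463 / 0.09290304 = 1.5747601 ft^2 ≈ 1.575 ft^2 (4 s.f.).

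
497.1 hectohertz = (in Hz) 4.971e+04. Check: 1 hectohertz = 100 Hz, so 497.1 hectohertz = 497.1 * 100 = 49710 Hz. Result: 49710 Hz ≈ 4.971e+04 Hz (4 s.f.).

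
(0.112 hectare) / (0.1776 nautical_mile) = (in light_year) 3.599e-16. Check: 1 hectare = 10000 m^2, so 0.112 hectare = 0.112 * 10000 = 1120 m^2. 1 nautical_mile = 1852 m, so 0.1776 nautical_mile = 0.1776 * 1852 = 328.9152 m. Combine: 1120 m^2 / 328.9152 m = 3.405133 m. 1 light_year = 9.4607305e+15 m, so 3.405133 m = 3.405133 / 9.4607305e+15 = 3.5992284e-16 light_year ≈ 3.599e-16 light_year (4 s.f.).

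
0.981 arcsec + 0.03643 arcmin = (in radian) 1 arcsec = 4.8481368e-06 rad, so 0.981 arcsec = 0.981 * 4.8481368e-06 = 4.7560222e-06 rad. 1 arcmin = 0.00029088821 rad, so 0.03643 arcmin = 0.03643 * 0.00029088821 = 1.0597057e-05 rad. Sum: 4.7560222e-06 + 1.0597057e-05 = 1.535308e-05 rad. 1.535308e-05 rad = 1.535308e-05 radian ≈ 1.535e-05 radian (4 s.f.). Final answer: 1.535e-05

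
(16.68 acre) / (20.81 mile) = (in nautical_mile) 0.001088. Check: 1 acre = 4046.8564 m^2, so 16.68 acre = 16.68 * 4046.8564 = 67501.565 m^2. 1 mile = 1609.344 m, so 20.81 mile = 20.81 * 1609.344 = 33490.449 m. Combine: 67501.565 m^2 / 33490.449 m = 2.0155468 m. 1 nautical_mile = 1852 m, so 2.0155468 m = 2.0155468 / 1852 = 0.0010883082 nautical_mile ≈ 0.001088 nautical_mile (4 s.f.).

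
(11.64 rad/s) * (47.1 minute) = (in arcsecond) 6.785e+09. Check: 11.64 rad/s is already in rad/s. 1 minute = 60 s, so 47.1 minute = 47.1 * 60 = 2826 s. Combine: 11.64 rad/s * 2826 s = 32894.64 rad. 1 arcsecond = 4.8481368e-06 rad, so 32894.64 rad = 32894.64 / 4.8481368e-06 = 6.7850065e+09 arcsecond ≈ 6.785e+09 arcsecond (4 s.f.).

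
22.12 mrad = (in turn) 0.003521. Check: 1 mrad = 0.001 rad, so 22.12 mrad = 22.12 * 0.001 = 0.02212 rad. 1 turn = 6.2831853 rad, so 0.02212 rad = 0.02212 / 6.2831853 = 0.0035205073 turn ≈ 0.003521 turn (4 s.f.).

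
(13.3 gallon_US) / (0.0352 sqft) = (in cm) 1540. Check: 1 gallon_US = 0.0037854118 m^3, so 13.3 gallon_US = 13.3 * 0.0037854118 = 0.050345977 m^3. 1 sqft = 0.09290304 m^2, so 0.0352 sqft = 0.0352 * 0.09290304 = 0.003270187 m^2. Combine: 0.050345977 m^3 / 0.003270187 m^2 = 15.395443 m. 1 cm = 0.01 m, so 15.395443 m = 15.395443 / 0.01 = 1539.5443 cm ≈ 1540 cm (4 s.f.).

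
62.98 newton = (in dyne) 62.98 newton = 62.98 N. 1 dyne = 1e-05 N, so 62.98 N = 62.98 / 1e-05 = 6298000 dyne ≈ 6.298e+06 dyne (4 s.f.). Final answer: 6.298e+06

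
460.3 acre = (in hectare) 186.3. Check: 1 acre = 4046.8564 m^2, so 460.3 acre = 460.3 * 4046.8564 = 1862768 m^2. 1 hectare = 10000 m^2, so 1862768 m^2 = 1862768 / 10000 = 186.2768 hectare ≈ 186.3 hectare (4 s.f.).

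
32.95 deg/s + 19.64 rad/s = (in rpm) 193. Check: 1 deg/s = 0.017453293 rad/s, so 32.95 deg/s = 32.95 * 0.017453293 = 0.57508599 rad/s. 19.64 rad/s is already in rad/s. Sum: 0.57508599 + 19.64 = 20.215086 rad/s. 1 rpm = 0.10471976 rad/s, so 20.215086 rad/s = 20.215086 / 0.10471976 = 193.03985 rpm ≈ 193 rpm (4 s.f.).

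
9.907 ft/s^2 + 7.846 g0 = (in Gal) 1 ft/s^2 = 0.3048 m/s^2, so 9.907 ft/s^2 = 9.907 * 0.3048 = 3.0196536 m/s^2. 1 g0 = 9.80665 m/s^2, so 7.846 g0 = 7.846 * 9.80665 = 76.942976 m/s^2. Sum: 3.0196536 + 76.942976 = 79.962629 m/s^2. 1 Gal = 0.01 m/s^2, so 79.962629 m/s^2 = 79.962629 / 0.01 = 7996.2629 Gal ≈ 7996 Gal (4 s.f.). Final answer: 7996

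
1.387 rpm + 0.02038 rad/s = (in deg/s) 1 rpm = 0.10471976 rad/s, so 1.387 rpm = 1.387 * 0.10471976 = 0.1452463 rad/s. 0.02038 rad/s is already in rad/s. Sum: 0.1452463 + 0.02038 = 0.1656263 rad/s. 1 deg/s = 0.017453293 rad/s, so 0.1656263 rad/s = 0.1656263 / 0.017453293 = 9.489688 deg/s ≈ 9.49 deg/s (4 s.f.). Final answer: 9.49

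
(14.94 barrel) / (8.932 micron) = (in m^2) 1 barrel = 0.15898729 m^3, so 14.94 barrel = 14.94 * 0.15898729 = 2.3752702 m^3. 1 micron = 1e-06 m, so 8.932 micron = 8.932 * 1e-06 = 8.932e-06 m. Combine: 2.3752702 m^3 / 8.932e-06 m = 265928.14 m^2. Result: 265928.14 m^2 ≈ 2.659e+05 m^2 (4 s.f.). Final answer: 2.659e+05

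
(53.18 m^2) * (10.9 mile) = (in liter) 9.329e+08. Check: 53.18 m^2 is already in m^2. 1 mile = 1609.344 m, so 10.9 mile = 10.9 * 1609.344 = 17541.85 m. Combine: 53.18 m^2 * 17541.85 m = 932875.56 m^3. 1 liter = 0.001 m^3, so 932875.56 m^3 = 932875.56 / 0.001 = 9.3287556e+08 liter ≈ 9.329e+08 liter (4 s.f.).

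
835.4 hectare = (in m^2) 1 hectare = 10000 m^2, so 835.4 hectare = 835.4 * 10000 = 8354000 m^2. Result: 8354000 m^2 ≈ 8.354e+06 m^2 (4 s.f.). Final answer: 8.354e+06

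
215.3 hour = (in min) 1 hour = 3600 s, so 215.3 hour = 215.3 * 3600 = 775080 s. 1 min = 60 s, so 775080 s = 775080 / 60 = 12918 min ≈ 1.292e+04 min (4 s.f.). Final answer: 1.292e+04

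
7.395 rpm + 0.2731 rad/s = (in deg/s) 60.02. Check: 1 rpm = 0.10471976 rad/s, so 7.395 rpm = 7.395 * 0.10471976 = 0.77440259 rad/s. 0.2731 rad/s is already in rad/s. Sum: 0.77440259 + 0.2731 = 1.0475026 rad/s. 1 deg/s = 0.017453293 rad/s, so 1.0475026 rad/s = 1.0475026 / 0.017453293 = 60.017477 deg/s ≈ 60.02 deg/s (4 s.f.).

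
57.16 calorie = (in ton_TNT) 1 calorie = 4.184 J, so 57.16 calorie = 57.16 * 4.184 = 239.15744 J. 1 ton_TNT = 4.184e+09 J, so 239.15744 J = 239.15744 / 4.184e+09 = 5.716e-08 ton_TNT. Final answer: 5.716e-08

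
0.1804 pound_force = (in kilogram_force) 1 pound_force = 4.4482216 N, so 0.1804 pound_force = 0.1804 * 4.4482216 = 0.80245918 N. 1 kilogram_force = 9.80665 N, so 0.80245918 N = 0.80245918 / 9.80665 = 0.081828064 kilogram_force ≈ 0.08183 kilogram_force (4 s.f.). Final answer: 0.08183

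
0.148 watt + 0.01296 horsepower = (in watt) 0.148 watt = 0.148 W. 1 horsepower = 745.69987 W, so 0.01296 horsepower = 0.01296 * 745.69987 = 9.6642703 W. Sum: 0.148 + 9.6642703 = 9.8122703 W. 9.8122703 W = 9.8122703 watt ≈ 9.812 watt (4 s.f.). Final answer: 9.812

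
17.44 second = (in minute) 0.2907. Check: 17.44 second = 17.44 s. 1 minute = 60 s, so 17.44 s = 17.44 / 60 = 0.29066667 minute ≈ 0.2907 minute (4 s.f.).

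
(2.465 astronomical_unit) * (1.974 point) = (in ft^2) 1 astronomical_unit = 1.4959787e+11 m, so 2.465 astronomical_unit = 2.465 * 1.4959787e+11 = 3.6875875e+11 m. 1 point = 0.00035277778 m, so 1.974 point = 1.974 * 0.00035277778 = 0.00069638333 m. Combine: 3.6875875e+11 m * 0.00069638333 m = 2.5679745e+08 m^2. 1 ft^2 = 0.09290304 m^2, so 2.5679745e+08 m^2 = 2.5679745e+08 / 0.09290304 = 2.7641447e+09 ft^2 ≈ 2.764e+09 ft^2 (4 s.f.). Final answer: 2.764e+09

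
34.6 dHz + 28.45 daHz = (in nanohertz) 1 dHz = 0.1 Hz, so 34.6 dHz = 34.6 * 0.1 = 3.46 Hz. 1 daHz = 10 Hz, so 28.45 daHz = 28.45 * 10 = 284.5 Hz. Sum: 3.46 + 284.5 = 287.96 Hz. 1 nanohertz = 1e-09 Hz, so 287.96 Hz = 287.96 / 1e-09 = 2.8796e+11 nanohertz ≈ 2.88e+11 nanohertz (4 s.f.). Final answer: 2.88e+11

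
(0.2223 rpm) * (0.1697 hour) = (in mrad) 1 rpm = 0.10471976 rad/s, so 0.2223 rpm = 0.2223 * 0.10471976 = 0.023279202 rad/s. 1 hour = 3600 s, so 0.1697 hour = 0.1697 * 3600 = 610.92 s. Combine: 0.023279202 rad/s * 610.92 s = 14.22173 rad. 1 mrad = 0.001 rad, so 14.22173 rad = 14.22173 / 0.001 = 14221.73 mrad ≈ 1.422e+04 mrad (4 s.f.). Final answer: 1.422e+04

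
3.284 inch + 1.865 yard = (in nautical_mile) 0.0009659. Check: 1 inch = 0.0254 m, so 3.284 inch = 3.284 * 0.0254 = 0.0834136 m. 1 yard = 0.9144 m, so 1.865 yard = 1.865 * 0.9144 = 1.705356 m. Sum: 0.0834136 + 1.705356 = 1.7887696 m. 1 nautical_mile = 1852 m, so 1.7887696 m = 1.7887696 / 1852 = 0.00096585832 nautical_mile ≈ 0.0009659 nautical_mile (4 s.f.).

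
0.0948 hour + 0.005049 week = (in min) 1 hour = 3600 s, so 0.0948 hour = 0.0948 * 3600 = 341.28 s. 1 week = 604800 s, so 0.005049 week = 0.005049 * 604800 = 3053.6352 s. Sum: 341.28 + 3053.6352 = 3394.9152 s. 1 min = 60 s, so 3394.9152 s = 3394.9152 / 60 = 56.58192 min ≈ 56.58 min (4 s.f.). Final answer: 56.58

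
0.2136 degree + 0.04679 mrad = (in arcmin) 1 degree = 0.017453293 rad, so 0.2136 degree = 0.2136 * 0.017453293 = 0.0037280233 rad. 1 mrad = 0.001 rad, so 0.04679 mrad = 0.04679 * 0.001 = 4.679e-05 rad. Sum: 0.0037280233 + 4.679e-05 = 0.0037748133 rad. 1 arcmin = 0.00029088821 rad, so 0.0037748133 rad = 0.0037748133 / 0.00029088821 = 12.976852 arcmin ≈ 12.98 arcmin (4 s.f.). Final answer: 12.98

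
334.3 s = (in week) 1 week = 604800 s, so 334.3 s = 334.3 / 604800 = 0.00055274471 week ≈ 0.0005527 week (4 s.f.). Final answer: 0.0005527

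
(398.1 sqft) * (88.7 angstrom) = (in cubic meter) 1 sqft = 0.09290304 m^2, so 398.1 sqft = 398.1 * 0.09290304 = 36.9847 m^2. 1 angstrom = 1e-10 m, so 88.7 angstrom = 88.7 * 1e-10 = 8.87e-09 m. Combine: 36.9847 m^2 * 8.87e-09 m = 3.2805429e-07 m^3. 3.2805429e-07 m^3 = 3.2805429e-07 cubic meter ≈ 3.281e-07 cubic meter (4 s.f.). Final answer: 3.281e-07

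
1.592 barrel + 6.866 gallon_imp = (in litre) 1 barrel = 0.15898729 m^3, so 1.592 barrel = 1.592 * 0.15898729 = 0.25310777 m^3. 1 gallon_imp = 0.00454609 m^3, so 6.866 gallon_imp = 6.866 * 0.00454609 = 0.031213454 m^3. Sum: 0.25310777 + 0.031213454 = 0.28432123 m^3. 1 litre = 0.001 m^3, so 0.28432123 m^3 = 0.28432123 / 0.001 = 284.32123 litre ≈ 284.3 litre (4 s.f.). Final answer: 284.3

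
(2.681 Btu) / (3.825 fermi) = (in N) 1 Btu = 1055.0559 J, so 2.681 Btu = 2.681 * 1055.0559 = 2828.6047 J. 1 fermi = 1e-15 m, so 3.825 fermi = 3.825 * 1e-15 = 3.825e-15 m. Combine: 2828.6047 J / 3.825e-15 m = 7.3950451e+17 N. Result: 7.3950451e+17 N ≈ 7.395e+17 N (4 s.f.). Final answer: 7.395e+17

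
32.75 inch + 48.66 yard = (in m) 1 inch = 0.0254 m, so 32.75 inch = 32.75 * 0.0254 = 0.83185 m. 1 yard = 0.9144 m, so 48.66 yard = 48.66 * 0.9144 = 44.494704 m. Sum: 0.83185 + 44.494704 = 45.326554 m. Result: 45.326554 m ≈ 45.33 m (4 s.f.). Final answer: 45.33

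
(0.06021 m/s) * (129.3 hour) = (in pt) 7.945e+07. Check: 0.06021 m/s is already in m/s. 1 hour = 3600 s, so 129.3 hour = 129.3 * 3600 = 465480 s. Combine: 0.06021 m/s * 465480 s = 28026.551 m. 1 pt = 0.00035277778 m, so 28026.551 m = 28026.551 / 0.00035277778 = 79445341 pt ≈ 7.945e+07 pt (4 s.f.).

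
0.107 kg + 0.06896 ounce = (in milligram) 1.09e+05. Check: 0.107 kg is already in kg. 1 ounce = 0.028349523 kg, so 0.06896 ounce = 0.06896 * 0.028349523 = 0.0019549831 kg. Sum: 0.107 + 0.0019549831 = 0.10895498 kg. 1 milligram = 1e-06 kg, so 0.10895498 kg = 0.10895498 / 1e-06 = 108954.98 milligram ≈ 1.09e+05 milligram (4 s.f.).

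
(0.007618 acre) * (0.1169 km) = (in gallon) 9.521e+05. Check: 1 acre = 4046.8564 m^2, so 0.007618 acre = 0.007618 * 4046.8564 = 30.828952 m^2. 1 km = 1000 m, so 0.1169 km = 0.1169 * 1000 = 116.9 m. Combine: 30.828952 m^2 * 116.9 m = 3603.9045 m^3. 1 gallon = 0.0037854118 m^3, so 3603.9045 m^3 = 3603.9045 / 0.0037854118 = 952050.85 gallon ≈ 9.521e+05 gallon (4 s.f.).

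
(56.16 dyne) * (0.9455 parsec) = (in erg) 1.638e+20. Check: 1 dyne = 1e-05 N, so 56.16 dyne = 56.16 * 1e-05 = 0.0005616 N. 1 parsec = 3.0856776e+16 m, so 0.9455 parsec = 0.9455 * 3.0856776e+16 = 2.9175082e+16 m. Combine: 0.0005616 N * 2.9175082e+16 m = 1.6384726e+13 J. 1 erg = 1e-07 J, so 1.6384726e+13 J = 1.6384726e+13 / 1e-07 = 1.6384726e+20 erg ≈ 1.638e+20 erg (4 s.f.).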